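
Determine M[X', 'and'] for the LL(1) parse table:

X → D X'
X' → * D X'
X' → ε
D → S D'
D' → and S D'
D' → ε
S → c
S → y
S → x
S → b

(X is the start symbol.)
Empty (error entry)

To find M[X', 'and'], we find productions for X' where 'and' is in the predict set (PREDICT(N → α) = (FIRST(α) \ {ε}) ∪ (FOLLOW(N) if α ⇒* ε)).

Relevant sets:
  FOLLOW(X') = { $ }

X' → * D X': PREDICT = { '*' }
X' → ε: PREDICT = { $ }

M[X', 'and'] is empty (no production applies)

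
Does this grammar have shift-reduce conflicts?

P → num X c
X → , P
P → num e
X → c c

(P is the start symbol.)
A shift-reduce conflict occurs when an LR(0) state has both:
  - a complete (reduce) item [A → α .] (dot at the end), and
  - a shift item [B → β . c γ] (dot before a terminal).

Augment with P' → P and build the canonical LR(0) collection (I0 = CLOSURE({[P' → . P]}), then GOTO on every symbol after a dot until no new states appear). It has 10 states:
  I0: { [P → . num X c], [P → . num e], [P' → . P] }  — shift
  I1: { [P' → P .] }  — accept
  I2: { [P → num . X c], [P → num . e], [X → . , P], [X → . c c] }  — shift
  I3: { [P → . num X c], [P → . num e], [X → , . P] }  — shift
  I4: { [P → num X . c] }  — shift
  I5: { [X → c . c] }  — shift
  I6: { [P → num e .] }  — reduce
  I7: { [X → c c .] }  — reduce
  I8: { [P → num X c .] }  — reduce
  I9: { [X → , P .] }  — reduce

No state contains both a complete item and a shift item.

Answer: No shift-reduce conflicts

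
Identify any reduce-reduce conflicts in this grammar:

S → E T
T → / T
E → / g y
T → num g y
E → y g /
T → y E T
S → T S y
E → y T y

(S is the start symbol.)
Augment with S' → S and build the canonical LR(0) collection (I0 = CLOSURE({[S' → . S]}), then GOTO on every symbol after a dot until no new states appear). It has 25 states:
  I0: { [E → . / g y], [E → . y T y], [E → . y g /], [S → . E T], [S → . T S y], [S' → . S], [T → . / T], [T → . num g y], [T → . y E T] }  — shift
  I1: { [E → / . g y], [T → . / T], [T → . num g y], [T → . y E T], [T → / . T] }  — shift
  I2: { [S → E . T], [T → . / T], [T → . num g y], [T → . y E T] }  — shift
  I3: { [S' → S .] }  — accept
  I4: { [E → . / g y], [E → . y T y], [E → . y g /], [S → . E T], [S → . T S y], [S → T . S y], [T → . / T], [T → . num g y], [T → . y E T] }  — shift
  I5: { [T → num . g y] }  — shift
  I6: { [E → . / g y], [E → . y T y], [E → . y g /], [E → y . T y], [E → y . g /], [T → . / T], [T → . num g y], [T → . y E T], [T → y . E T] }  — shift
  I7: { [T → . / T], [T → . num g y], [T → . y E T], [T → y E . T] }  — shift
  I8: { [E → y T . y] }  — shift
  I9: { [E → y g . /] }  — shift
  I10: { [E → y g / .] }  — reduce
  I11: { [E → y T y .] }  — reduce
  I12: { [T → . / T], [T → . num g y], [T → . y E T], [T → / . T] }  — shift
  I13: { [T → y E T .] }  — reduce
  I14: { [E → . / g y], [E → . y T y], [E → . y g /], [T → y . E T] }  — shift
  I15: { [E → / . g y] }  — shift
  I16: { [E → y . T y], [E → y . g /], [T → . / T], [T → . num g y], [T → . y E T] }  — shift
  I17: { [E → / g . y] }  — shift
  I18: { [E → / g y .] }  — reduce
  I19: { [T → / T .] }  — reduce
  I20: { [T → num g . y] }  — shift
  I21: { [T → num g y .] }  — reduce
  I22: { [S → T S . y] }  — shift
  I23: { [S → T S y .] }  — reduce
  I24: { [S → E T .] }  — reduce

No state contains more than one complete item.

Answer: No reduce-reduce conflicts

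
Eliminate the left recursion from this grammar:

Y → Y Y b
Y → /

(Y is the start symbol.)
Y → / Y'
Y' → Y b Y'
Y' → ε

Y is directly left-recursive. The standard transformation for
  A → A α₁ | ... | A α_m | β₁ | ... | β_n
is
  A  → β₁ A' | ... | β_n A'
  A' → α₁ A' | ... | α_m A' | ε

Y → / becomes Y → / Y'
Y → Y Y b becomes Y' → Y b Y'
Add Y' → ε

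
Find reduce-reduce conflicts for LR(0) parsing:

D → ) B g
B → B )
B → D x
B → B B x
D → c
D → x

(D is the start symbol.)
A reduce-reduce conflict occurs when an LR(0) state has two complete items [A → α .] and [B → β .] — both call for a reduction, and with no lookahead the parser cannot choose between them.

Augment with D' → D and build the canonical LR(0) collection (I0 = CLOSURE({[D' → . D]}), then GOTO on every symbol after a dot until no new states appear). It has 12 states:
  I0: { [D → . ) B g], [D → . c], [D → . x], [D' → . D] }  — shift
  I1: { [B → . B )], [B → . B B x], [B → . D x], [D → ) . B g], [D → . ) B g], [D → . c], [D → . x] }  — shift
  I2: { [D' → D .] }  — accept
  I3: { [D → c .] }  — reduce
  I4: { [D → x .] }  — reduce
  I5: { [B → . B )], [B → . B B x], [B → . D x], [B → B . )], [B → B . B x], [D → ) B . g], [D → . ) B g], [D → . c], [D → . x] }  — shift
  I6: { [B → D . x] }  — shift
  I7: { [B → D x .] }  — reduce
  I8: { [B → . B )], [B → . B B x], [B → . D x], [B → B ) .], [D → ) . B g], [D → . ) B g], [D → . c], [D → . x] }  — shift, reduce
  I9: { [B → . B )], [B → . B B x], [B → . D x], [B → B . )], [B → B . B x], [B → B B . x], [D → . ) B g], [D → . c], [D → . x] }  — shift
  I10: { [D → ) B g .] }  — reduce
  I11: { [B → B B x .], [D → x .] }  — 2 reduces

I11 contains complete items [B → B B x .], [D → x .] — reduce-reduce conflict.

Answer: Yes — I11: [B → B B x .] vs [D → x .]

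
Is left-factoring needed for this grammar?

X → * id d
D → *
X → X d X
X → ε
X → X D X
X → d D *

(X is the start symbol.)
Yes, X has productions with common prefix 'X'

Left-factoring is needed when two productions for the same non-terminal
share a common prefix on the right-hand side.

Productions for X:
  X → * id d
  X → X d X
  X → ε
  X → X D X
  X → d D *

Found common prefix 'X' in productions for X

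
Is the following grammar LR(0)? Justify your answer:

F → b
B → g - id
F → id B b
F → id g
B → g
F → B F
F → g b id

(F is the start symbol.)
No. Shift-reduce conflict between [B → g .] and [B → g . - id]

A grammar is LR(0) if no state in the canonical LR(0) collection has:
  - both a shift item (dot before a terminal) and a complete item (shift-reduce conflict), or
  - two or more complete items (reduce-reduce conflict; the accept item [F' → F .] counts as a complete item here).

Augment with F' → F and build the canonical LR(0) collection (I0 = CLOSURE({[F' → . F]}), then GOTO on every symbol after a dot until no new states appear). It has 14 states:
  I0: { [B → . g - id], [B → . g], [F → . B F], [F → . b], [F → . g b id], [F → . id B b], [F → . id g], [F' → . F] }  — shift
  I1: { [B → . g - id], [B → . g], [F → . B F], [F → . b], [F → . g b id], [F → . id B b], [F → . id g], [F → B . F] }  — shift
  I2: { [F' → F .] }  — accept
  I3: { [F → b .] }  — reduce
  I4: { [B → g . - id], [B → g .], [F → g . b id] }  — shift, reduce
  I5: { [B → . g - id], [B → . g], [F → id . B b], [F → id . g] }  — shift
  I6: { [F → id B . b] }  — shift
  I7: { [B → g . - id], [B → g .], [F → id g .] }  — shift, 2 reduces
  I8: { [B → g - . id] }  — shift
  I9: { [B → g - id .] }  — reduce
  I10: { [F → id B b .] }  — reduce
  I11: { [F → g b . id] }  — shift
  I12: { [F → g b id .] }  — reduce
  I13: { [F → B F .] }  — reduce

Conflict in state I4:
  Shift-reduce conflict between [B → g .] and [B → g . - id]
So the grammar is NOT LR(0).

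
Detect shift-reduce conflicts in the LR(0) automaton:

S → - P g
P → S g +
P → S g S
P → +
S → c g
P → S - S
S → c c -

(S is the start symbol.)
No shift-reduce conflicts

A shift-reduce conflict occurs when an LR(0) state has both:
  - a complete (reduce) item [A → α .] (dot at the end), and
  - a shift item [B → β . c γ] (dot before a terminal).

Augment with S' → S and build the canonical LR(0) collection (I0 = CLOSURE({[S' → . S]}), then GOTO on every symbol after a dot until no new states appear). It has 16 states:
  I0: { [S → . - P g], [S → . c c -], [S → . c g], [S' → . S] }  — shift
  I1: { [P → . +], [P → . S - S], [P → . S g +], [P → . S g S], [S → - . P g], [S → . - P g], [S → . c c -], [S → . c g] }  — shift
  I2: { [S' → S .] }  — accept
  I3: { [S → c . c -], [S → c . g] }  — shift
  I4: { [S → c c . -] }  — shift
  I5: { [S → c g .] }  — reduce
  I6: { [S → c c - .] }  — reduce
  I7: { [P → + .] }  — reduce
  I8: { [S → - P . g] }  — shift
  I9: { [P → S . - S], [P → S . g +], [P → S . g S] }  — shift
  I10: { [P → S - . S], [S → . - P g], [S → . c c -], [S → . c g] }  — shift
  I11: { [P → S g . +], [P → S g . S], [S → . - P g], [S → . c c -], [S → . c g] }  — shift
  I12: { [P → S g + .] }  — reduce
  I13: { [P → S g S .] }  — reduce
  I14: { [P → S - S .] }  — reduce
  I15: { [S → - P g .] }  — reduce

No state contains both a complete item and a shift item.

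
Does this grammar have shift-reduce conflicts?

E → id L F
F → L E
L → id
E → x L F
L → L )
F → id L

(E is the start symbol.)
Augment with E' → E and build the canonical LR(0) collection (I0 = CLOSURE({[E' → . E]}), then GOTO on every symbol after a dot until no new states appear). It has 14 states:
  I0: { [E → . id L F], [E → . x L F], [E' → . E] }  — shift
  I1: { [E' → E .] }  — accept
  I2: { [E → id . L F], [L → . L )], [L → . id] }  — shift
  I3: { [E → x . L F], [L → . L )], [L → . id] }  — shift
  I4: { [E → x L . F], [F → . L E], [F → . id L], [L → . L )], [L → . id], [L → L . )] }  — shift
  I5: { [L → id .] }  — reduce
  I6: { [L → L ) .] }  — reduce
  I7: { [E → x L F .] }  — reduce
  I8: { [E → . id L F], [E → . x L F], [F → L . E], [L → L . )] }  — shift
  I9: { [F → id . L], [L → . L )], [L → . id], [L → id .] }  — shift, reduce
  I10: { [F → id L .], [L → L . )] }  — shift, reduce
  I11: { [F → L E .] }  — reduce
  I12: { [E → id L . F], [F → . L E], [F → . id L], [L → . L )], [L → . id], [L → L . )] }  — shift
  I13: { [E → id L F .] }  — reduce

I9 contains reduce item [L → id .] and shift item [L → . id] — shift-reduce conflict.
I10 contains reduce item [F → id L .] and shift item [L → L . )] — shift-reduce conflict.

Answer: Yes — I9: [L → id .] vs [L → . id]; I10: [F → id L .] vs [L → L . )]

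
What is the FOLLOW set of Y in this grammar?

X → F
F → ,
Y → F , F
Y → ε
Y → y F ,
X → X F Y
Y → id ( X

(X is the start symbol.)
{ $, ',' }

In X → X F Y: Y is at the end, add FOLLOW(X)

The FOLLOW sets referred to above (computed the same way, to a fixed point):
  FOLLOW(X) = { $, ',' }

Taking the union: FOLLOW(Y) = { $, ',' }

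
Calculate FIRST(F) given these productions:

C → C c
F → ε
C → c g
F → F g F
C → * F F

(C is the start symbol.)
From F → ε:
  - ε-production, so ε ∈ FIRST(F)
From F → F g F:
  - F is the symbol being defined: contributes nothing new
    F is nullable, so continue to the next symbol
  - g is a terminal: add 'g' and stop

Collecting: FIRST(F) = { 'g', ε }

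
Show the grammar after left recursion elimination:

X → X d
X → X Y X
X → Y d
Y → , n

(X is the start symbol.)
X is directly left-recursive. The standard transformation for
  A → A α₁ | ... | A α_m | β₁ | ... | β_n
is
  A  → β₁ A' | ... | β_n A'
  A' → α₁ A' | ... | α_m A' | ε

X → Y d becomes X → Y d X'
X → X d becomes X' → d X'
X → X Y X becomes X' → Y X X'
Add X' → ε

Productions for other non-terminals are unchanged:
  Y → , n

Resulting grammar:
X → Y d X'
X' → d X'
X' → Y X X'
X' → ε
Y → , n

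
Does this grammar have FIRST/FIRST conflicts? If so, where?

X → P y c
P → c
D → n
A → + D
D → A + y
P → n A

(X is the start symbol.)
No FIRST/FIRST conflicts.

A FIRST/FIRST conflict occurs when two productions N → α and N → β for the same non-terminal have FIRST(α) ∩ FIRST(β) ≠ ∅ (with ε ∈ FIRST of a nullable right-hand side, so two nullable alternatives also conflict).

FIRST sets of the non-terminals at (or reachable through a nullable prefix from) the front of some alternative:
  FIRST(A) = { '+' }

Productions for P:
  P → c: FIRST = { 'c' }
  P → n A: FIRST = { 'n' }
Productions for D:
  D → n: FIRST = { 'n' }
  D → A + y: FIRST = { '+' }
X, A have only one production, so no FIRST/FIRST conflict is possible there.

All alternatives of each non-terminal have pairwise disjoint FIRST sets.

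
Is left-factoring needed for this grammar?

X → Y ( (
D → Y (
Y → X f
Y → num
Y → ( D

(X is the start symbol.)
No, left-factoring is not needed

Left-factoring is needed when two productions for the same non-terminal
share a common prefix on the right-hand side.

Productions for Y:
  Y → X f
  Y → num
  Y → ( D

No common prefixes found.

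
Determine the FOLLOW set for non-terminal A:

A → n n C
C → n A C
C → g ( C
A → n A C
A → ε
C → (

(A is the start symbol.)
{ $, '(', 'g', 'n' }

To compute FOLLOW(A), find every occurrence of A on a right-hand side N → α A β: add FIRST(β) \ {ε}, and if β is empty or nullable also add FOLLOW(N). Iterate to a fixed point.

A is the start symbol, so $ ∈ FOLLOW(A).
In C → n A C: A is followed by C, add FIRST(C) \ {ε} = { '(', 'g', 'n' }
In A → n A C: A is followed by C, add FIRST(C) \ {ε} = { '(', 'g', 'n' }

Taking the union: FOLLOW(A) = { $, '(', 'g', 'n' }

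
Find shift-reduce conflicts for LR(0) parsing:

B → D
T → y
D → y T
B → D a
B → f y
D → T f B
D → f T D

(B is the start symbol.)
A shift-reduce conflict occurs when an LR(0) state has both:
  - a complete (reduce) item [A → α .] (dot at the end), and
  - a shift item [B → β . c γ] (dot before a terminal).

Augment with B' → B and build the canonical LR(0) collection (I0 = CLOSURE({[B' → . B]}), then GOTO on every symbol after a dot until no new states appear). It has 15 states:
  I0: { [B → . D a], [B → . D], [B → . f y], [B' → . B], [D → . T f B], [D → . f T D], [D → . y T], [T → . y] }  — shift
  I1: { [B' → B .] }  — accept
  I2: { [B → D . a], [B → D .] }  — shift, reduce
  I3: { [D → T . f B] }  — shift
  I4: { [B → f . y], [D → f . T D], [T → . y] }  — shift
  I5: { [D → y . T], [T → . y], [T → y .] }  — shift, reduce
  I6: { [D → y T .] }  — reduce
  I7: { [T → y .] }  — reduce
  I8: { [D → . T f B], [D → . f T D], [D → . y T], [D → f T . D], [T → . y] }  — shift
  I9: { [B → f y .], [T → y .] }  — 2 reduces
  I10: { [D → f T D .] }  — reduce
  I11: { [D → f . T D], [T → . y] }  — shift
  I12: { [B → . D a], [B → . D], [B → . f y], [D → . T f B], [D → . f T D], [D → . y T], [D → T f . B], [T → . y] }  — shift
  I13: { [D → T f B .] }  — reduce
  I14: { [B → D a .] }  — reduce

I2 contains reduce item [B → D .] and shift item [B → D . a] — shift-reduce conflict.
I5 contains reduce item [T → y .] and shift item [T → . y] — shift-reduce conflict.

Answer: Yes — I2: [B → D .] vs [B → D . a]; I5: [T → y .] vs [T → . y]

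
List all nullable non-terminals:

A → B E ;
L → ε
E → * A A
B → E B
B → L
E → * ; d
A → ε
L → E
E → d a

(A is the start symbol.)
A non-terminal is nullable if it can derive ε (the empty string): either it has an ε-production, or it has a production whose right-hand side consists entirely of nullable non-terminals.

ε-productions: L → ε, A → ε
So L, A are immediately nullable.
B → L: every symbol on the right is nullable, so B is nullable too.
No further non-terminal can be added: every production for the remaining non-terminals contains a terminal or a non-nullable non-terminal.
Nullable = { 'A', 'B', 'L' }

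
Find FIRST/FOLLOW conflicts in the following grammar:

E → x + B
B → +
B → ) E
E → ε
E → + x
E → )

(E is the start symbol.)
No FIRST/FOLLOW conflicts.

Nullable non-terminals: E.

E: nullable alternative(s) E → ε; FOLLOW(E) = { $ }
  E → x + B: FIRST \ {ε} = { 'x' } — disjoint from FOLLOW(E)
  E → ε: FIRST \ {ε} = { } — this is the only nullable alternative, skip
  E → + x: FIRST \ {ε} = { '+' } — disjoint from FOLLOW(E)
  E → ): FIRST \ {ε} = { ')' } — disjoint from FOLLOW(E)

B has no nullable alternative, so no FIRST/FOLLOW check is needed there.

No FIRST/FOLLOW conflicts found.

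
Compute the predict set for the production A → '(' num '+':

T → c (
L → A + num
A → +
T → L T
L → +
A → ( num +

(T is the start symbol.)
PREDICT(A → '(' num '+') = (FIRST(RHS) \ {ε}) ∪ (FOLLOW(A) if ε ∈ FIRST(RHS), i.e. RHS ⇒* ε)
FIRST('(' num '+') = { '(' }
ε ∉ FIRST('(' num '+'), so FOLLOW(A) is not added.
PREDICT(A → '(' num '+') = { '(' }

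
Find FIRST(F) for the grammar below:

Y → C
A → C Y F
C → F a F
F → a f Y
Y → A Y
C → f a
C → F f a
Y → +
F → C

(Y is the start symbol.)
To compute FIRST(F), examine every production with F on the left-hand side, reading each right-hand side left to right until a non-nullable symbol is reached.

FIRST sets of the other non-terminals involved (by the same procedure, iterated to a fixed point):
  FIRST(C) = { 'a', 'f' }

From F → a f Y:
  - a is a terminal: add 'a' and stop
From F → C:
  - C is a non-terminal: add FIRST(C) \ {ε} = { 'a', 'f' }
    C is not nullable, so stop

Collecting: FIRST(F) = { 'a', 'f' }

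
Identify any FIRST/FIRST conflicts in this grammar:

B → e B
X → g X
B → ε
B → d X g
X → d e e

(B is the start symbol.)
No FIRST/FIRST conflicts.

Productions for B:
  B → e B: FIRST = { 'e' }
  B → ε: FIRST = { ε }
  B → d X g: FIRST = { 'd' }
Productions for X:
  X → g X: FIRST = { 'g' }
  X → d e e: FIRST = { 'd' }

All alternatives of each non-terminal have pairwise disjoint FIRST sets.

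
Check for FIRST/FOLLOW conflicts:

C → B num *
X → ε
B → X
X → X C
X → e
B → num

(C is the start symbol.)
Nullable non-terminals: B, X.
FIRST sets used below: FIRST(X) = { 'e', 'num', ε }, FIRST(C) = { 'e', 'num' }

B: nullable alternative(s) B → X; FOLLOW(B) = { 'num' }
  B → X: FIRST \ {ε} = { 'e', 'num' } — this is the only nullable alternative, skip
  B → num: FIRST \ {ε} = { 'num' } — overlaps FOLLOW(B) on { 'num' }: CONFLICT

X: nullable alternative(s) X → ε; FOLLOW(X) = { 'e', 'num' }
  X → ε: FIRST \ {ε} = { } — this is the only nullable alternative, skip
  X → X C: FIRST \ {ε} = { 'e', 'num' } — overlaps FOLLOW(X) on { 'e', 'num' }: CONFLICT
  X → e: FIRST \ {ε} = { 'e' } — overlaps FOLLOW(X) on { 'e' }: CONFLICT

C has no nullable alternative, so no FIRST/FOLLOW check is needed there.

So the grammar has 3 FIRST/FOLLOW conflicts (marked CONFLICT above).

Answer: Yes. X → X C with FOLLOW(X) on { 'e', 'num' }; X → e with FOLLOW(X) on { 'e' }; B → num with FOLLOW(B) on { 'num' }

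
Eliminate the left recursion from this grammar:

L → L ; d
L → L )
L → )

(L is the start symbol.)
L is directly left-recursive. The standard transformation for
  A → A α₁ | ... | A α_m | β₁ | ... | β_n
is
  A  → β₁ A' | ... | β_n A'
  A' → α₁ A' | ... | α_m A' | ε

L → ) becomes L → ) L'
L → L ; d becomes L' → ; d L'
L → L ) becomes L' → ) L'
Add L' → ε

Resulting grammar:
L → ) L'
L' → ; d L'
L' → ) L'
L' → ε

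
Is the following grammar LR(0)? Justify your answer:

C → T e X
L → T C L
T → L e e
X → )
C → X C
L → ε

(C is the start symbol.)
Augment with C' → C and build the canonical LR(0) collection (I0 = CLOSURE({[C' → . C]}), then GOTO on every symbol after a dot until no new states appear). It has 14 states:
  I0: { [C → . T e X], [C → . X C], [C' → . C], [L → . T C L], [L → .], [T → . L e e], [X → . )] }  — shift, reduce
  I1: { [X → ) .] }  — reduce
  I2: { [C' → C .] }  — accept
  I3: { [T → L . e e] }  — shift
  I4: { [C → . T e X], [C → . X C], [C → T . e X], [L → . T C L], [L → .], [L → T . C L], [T → . L e e], [X → . )] }  — shift, reduce
  I5: { [C → . T e X], [C → . X C], [C → X . C], [L → . T C L], [L → .], [T → . L e e], [X → . )] }  — shift, reduce
  I6: { [C → X C .] }  — reduce
  I7: { [L → . T C L], [L → .], [L → T C . L], [T → . L e e] }  — reduce
  I8: { [C → T e . X], [X → . )] }  — shift
  I9: { [C → T e X .] }  — reduce
  I10: { [L → T C L .], [T → L . e e] }  — shift, reduce
  I11: { [C → . T e X], [C → . X C], [L → . T C L], [L → .], [L → T . C L], [T → . L e e], [X → . )] }  — shift, reduce
  I12: { [T → L e . e] }  — shift
  I13: { [T → L e e .] }  — reduce

Conflict in state I0:
  Shift-reduce conflict between [L → .] and [X → . )]
So the grammar is NOT LR(0).

Answer: No. Shift-reduce conflict between [L → .] and [X → . )]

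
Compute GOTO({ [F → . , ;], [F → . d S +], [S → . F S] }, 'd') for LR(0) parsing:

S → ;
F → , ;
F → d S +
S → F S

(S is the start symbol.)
GOTO(I, 'd') = CLOSURE({ [A → αX.β] : [A → α.Xβ] ∈ I, X = 'd' })

Items with dot before 'd', with the dot advanced:
  [F → . d S +] → [F → d . S +]
Closure of the advanced items:
  [F → d . S +] has the dot before S: add [S → . ;], [S → . F S]
  [S → . F S] has the dot before F: add [F → . , ;], [F → . d S +]

GOTO = { [F → . , ;], [F → . d S +], [F → d . S +], [S → . ;], [S → . F S] }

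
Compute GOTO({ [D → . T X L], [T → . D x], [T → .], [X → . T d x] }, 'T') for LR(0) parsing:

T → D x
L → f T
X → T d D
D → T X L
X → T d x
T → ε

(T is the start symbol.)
{ [D → . T X L], [D → T . X L], [T → . D x], [T → .], [X → . T d D], [X → . T d x], [X → T . d x] }

GOTO(I, 'T') = CLOSURE({ [A → αX.β] : [A → α.Xβ] ∈ I, X = 'T' })

Items with dot before 'T', with the dot advanced:
  [D → . T X L] → [D → T . X L]
  [X → . T d x] → [X → T . d x]
Closure of the advanced items:
  [D → T . X L] has the dot before X: add [X → . T d D], [X → . T d x]
  [X → . T d D] has the dot before T: add [T → . D x], [T → .]
  [T → . D x] has the dot before D: add [D → . T X L]

GOTO = { [D → . T X L], [D → T . X L], [T → . D x], [T → .], [X → . T d D], [X → . T d x], [X → T . d x] }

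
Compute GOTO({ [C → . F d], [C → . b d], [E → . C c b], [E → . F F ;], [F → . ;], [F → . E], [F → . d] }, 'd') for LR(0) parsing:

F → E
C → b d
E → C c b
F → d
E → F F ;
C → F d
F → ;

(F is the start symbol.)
GOTO(I, 'd') = CLOSURE({ [A → αX.β] : [A → α.Xβ] ∈ I, X = 'd' })

Items with dot before 'd', with the dot advanced:
  [F → . d] → [F → d .]
Closure adds nothing (no advanced item has the dot before a non-terminal).

GOTO = { [F → d .] }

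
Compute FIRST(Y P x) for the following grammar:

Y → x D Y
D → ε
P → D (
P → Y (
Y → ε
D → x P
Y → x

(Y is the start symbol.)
FIRST sets of the non-terminals involved (from the grammar, by fixed-point iteration):
  FIRST(Y) = { 'x', ε }
  FIRST(P) = { '(', 'x' }

To compute FIRST(Y P x), process the symbols left to right:
Symbol Y is a non-terminal. Add FIRST(Y) \ {ε} = { 'x' }
Y is nullable (ε ∈ FIRST(Y)), continue to the next symbol.
Symbol P is a non-terminal. Add FIRST(P) \ {ε} = { '(', 'x' }
P is not nullable (ε ∉ FIRST(P)), so stop here.
FIRST(Y P x) = { '(', 'x' }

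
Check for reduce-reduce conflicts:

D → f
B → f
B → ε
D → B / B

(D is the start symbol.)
Yes — I3: [B → f .] vs [D → f .]

A reduce-reduce conflict occurs when an LR(0) state has two complete items [A → α .] and [B → β .] — both call for a reduction, and with no lookahead the parser cannot choose between them.

Augment with D' → D and build the canonical LR(0) collection (I0 = CLOSURE({[D' → . D]}), then GOTO on every symbol after a dot until no new states appear). It has 7 states:
  I0: { [B → . f], [B → .], [D → . B / B], [D → . f], [D' → . D] }  — shift, reduce
  I1: { [D → B . / B] }  — shift
  I2: { [D' → D .] }  — accept
  I3: { [B → f .], [D → f .] }  — 2 reduces
  I4: { [B → . f], [B → .], [D → B / . B] }  — shift, reduce
  I5: { [D → B / B .] }  — reduce
  I6: { [B → f .] }  — reduce

I3 contains complete items [B → f .], [D → f .] — reduce-reduce conflict.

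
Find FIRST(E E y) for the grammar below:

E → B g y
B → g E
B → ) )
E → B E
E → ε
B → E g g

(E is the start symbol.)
{ ')', 'g', 'y' }

FIRST sets of the non-terminals involved (from the grammar, by fixed-point iteration):
  FIRST(E) = { ')', 'g', ε }

To compute FIRST(E E y), process the symbols left to right:
Symbol E is a non-terminal. Add FIRST(E) \ {ε} = { ')', 'g' }
E is nullable (ε ∈ FIRST(E)), continue to the next symbol.
Symbol E is a non-terminal. Add FIRST(E) \ {ε} = { ')', 'g' }
E is nullable (ε ∈ FIRST(E)), continue to the next symbol.
Symbol y is a terminal. Add 'y' and stop.
FIRST(E E y) = { ')', 'g', 'y' }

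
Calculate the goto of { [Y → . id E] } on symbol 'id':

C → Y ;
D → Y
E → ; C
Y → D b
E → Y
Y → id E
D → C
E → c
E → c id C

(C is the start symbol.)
{ [C → . Y ;], [D → . C], [D → . Y], [E → . ; C], [E → . Y], [E → . c id C], [E → . c], [Y → . D b], [Y → . id E], [Y → id . E] }

GOTO(I, 'id') = CLOSURE({ [A → αX.β] : [A → α.Xβ] ∈ I, X = 'id' })

Items with dot before 'id', with the dot advanced:
  [Y → . id E] → [Y → id . E]
Closure of the advanced items:
  [Y → id . E] has the dot before E: add [E → . ; C], [E → . Y], [E → . c], [E → . c id C]
  [E → . Y] has the dot before Y: add [Y → . D b], [Y → . id E]
  [Y → . D b] has the dot before D: add [D → . Y], [D → . C]
  [D → . C] has the dot before C: add [C → . Y ;]

GOTO = { [C → . Y ;], [D → . C], [D → . Y], [E → . ; C], [E → . Y], [E → . c id C], [E → . c], [Y → . D b], [Y → . id E], [Y → id . E] }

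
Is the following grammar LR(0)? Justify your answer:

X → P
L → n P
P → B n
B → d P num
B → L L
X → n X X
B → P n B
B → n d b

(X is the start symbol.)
A grammar is LR(0) if no state in the canonical LR(0) collection has:
  - both a shift item (dot before a terminal) and a complete item (shift-reduce conflict), or
  - two or more complete items (reduce-reduce conflict; the accept item [X' → X .] counts as a complete item here).

Augment with X' → X and build the canonical LR(0) collection (I0 = CLOSURE({[X' → . X]}), then GOTO on every symbol after a dot until no new states appear). It has 22 states:
  I0: { [B → . L L], [B → . P n B], [B → . d P num], [B → . n d b], [L → . n P], [P → . B n], [X → . P], [X → . n X X], [X' → . X] }  — shift
  I1: { [P → B . n] }  — shift
  I2: { [B → L . L], [L → . n P] }  — shift
  I3: { [B → P . n B], [X → P .] }  — shift, reduce
  I4: { [X' → X .] }  — accept
  I5: { [B → . L L], [B → . P n B], [B → . d P num], [B → . n d b], [B → d . P num], [L → . n P], [P → . B n] }  — shift
  I6: { [B → . L L], [B → . P n B], [B → . d P num], [B → . n d b], [B → n . d b], [L → . n P], [L → n . P], [P → . B n], [X → . P], [X → . n X X], [X → n . X X] }  — shift
  I7: { [B → P . n B], [L → n P .], [X → P .] }  — shift, 2 reduces
  I8: { [B → . L L], [B → . P n B], [B → . d P num], [B → . n d b], [L → . n P], [P → . B n], [X → . P], [X → . n X X], [X → n X . X] }  — shift
  I9: { [B → . L L], [B → . P n B], [B → . d P num], [B → . n d b], [B → d . P num], [B → n d . b], [L → . n P], [P → . B n] }  — shift
  I10: { [B → P . n B], [B → d P . num] }  — shift
  I11: { [B → n d b .] }  — reduce
  I12: { [B → . L L], [B → . P n B], [B → . d P num], [B → . n d b], [B → n . d b], [L → . n P], [L → n . P], [P → . B n] }  — shift
  I13: { [B → P . n B], [L → n P .] }  — shift, reduce
  I14: { [B → . L L], [B → . P n B], [B → . d P num], [B → . n d b], [B → P n . B], [L → . n P], [P → . B n] }  — shift
  I15: { [B → P n B .], [P → B . n] }  — shift, reduce
  I16: { [B → P . n B] }  — shift
  I17: { [P → B n .] }  — reduce
  I18: { [B → d P num .] }  — reduce
  I19: { [X → n X X .] }  — reduce
  I20: { [B → L L .] }  — reduce
  I21: { [B → . L L], [B → . P n B], [B → . d P num], [B → . n d b], [L → . n P], [L → n . P], [P → . B n] }  — shift

Conflict in state I3:
  Shift-reduce conflict between [X → P .] and [B → P . n B]
So the grammar is NOT LR(0).

Answer: No. Shift-reduce conflict between [X → P .] and [B → P . n B]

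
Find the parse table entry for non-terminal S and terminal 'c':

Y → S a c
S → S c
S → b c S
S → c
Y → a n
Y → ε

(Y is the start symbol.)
To find M[S, 'c'], we find productions for S where 'c' is in the predict set (PREDICT(N → α) = (FIRST(α) \ {ε}) ∪ (FOLLOW(N) if α ⇒* ε)).

Relevant sets:
  FIRST(S) = { 'b', 'c' }

S → S c: PREDICT = { 'b', 'c' }
  'c' is in predict set, so this production goes in M[S, 'c']
S → b c S: PREDICT = { 'b' }
S → c: PREDICT = { 'c' }
  'c' is in predict set, so this production goes in M[S, 'c']

M[S, 'c'] = S → S c, S → c  (a multiply-defined cell — the grammar is not LL(1))

Answer: S → S c, S → c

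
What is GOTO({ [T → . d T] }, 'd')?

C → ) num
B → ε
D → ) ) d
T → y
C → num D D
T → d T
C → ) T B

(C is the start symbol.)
{ [T → . d T], [T → . y], [T → d . T] }

GOTO(I, 'd') = CLOSURE({ [A → αX.β] : [A → α.Xβ] ∈ I, X = 'd' })

Items with dot before 'd', with the dot advanced:
  [T → . d T] → [T → d . T]
Closure of the advanced items:
  [T → d . T] has the dot before T: add [T → . y], [T → . d T]

GOTO = { [T → . d T], [T → . y], [T → d . T] }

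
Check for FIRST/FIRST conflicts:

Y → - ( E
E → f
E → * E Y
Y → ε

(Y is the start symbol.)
No FIRST/FIRST conflicts.

Productions for Y:
  Y → - ( E: FIRST = { '-' }
  Y → ε: FIRST = { ε }
Productions for E:
  E → f: FIRST = { 'f' }
  E → * E Y: FIRST = { '*' }

All alternatives of each non-terminal have pairwise disjoint FIRST sets.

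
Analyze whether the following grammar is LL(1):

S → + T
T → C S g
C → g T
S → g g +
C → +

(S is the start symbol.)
Yes, the grammar is LL(1).

For S:
  PREDICT(S → '+' T) = { '+' }
  PREDICT(S → g g '+') = { 'g' }
For C:
  PREDICT(C → g T) = { 'g' }
  PREDICT(C → '+') = { '+' }
T has a single production, so nothing to check there.

All predict sets are disjoint. The grammar IS LL(1).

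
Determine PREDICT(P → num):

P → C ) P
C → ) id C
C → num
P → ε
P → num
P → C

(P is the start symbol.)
{ 'num' }

PREDICT(P → num) = (FIRST(RHS) \ {ε}) ∪ (FOLLOW(P) if ε ∈ FIRST(RHS), i.e. RHS ⇒* ε)
FIRST(num) = { 'num' }
ε ∉ FIRST(num), so FOLLOW(P) is not added.
PREDICT(P → num) = { 'num' }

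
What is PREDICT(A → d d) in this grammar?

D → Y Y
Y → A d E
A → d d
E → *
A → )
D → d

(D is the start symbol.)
PREDICT(A → d d) = (FIRST(RHS) \ {ε}) ∪ (FOLLOW(A) if ε ∈ FIRST(RHS), i.e. RHS ⇒* ε)
FIRST(d d) = { 'd' }
ε ∉ FIRST(d d), so FOLLOW(A) is not added.
PREDICT(A → d d) = { 'd' }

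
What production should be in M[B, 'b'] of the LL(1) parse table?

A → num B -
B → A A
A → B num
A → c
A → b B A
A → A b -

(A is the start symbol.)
To find M[B, 'b'], we find productions for B where 'b' is in the predict set (PREDICT(N → α) = (FIRST(α) \ {ε}) ∪ (FOLLOW(N) if α ⇒* ε)).

Relevant sets:
  FIRST(A) = { 'b', 'c', 'num' }

B → A A: PREDICT = { 'b', 'c', 'num' }
  'b' is in predict set, so this production goes in M[B, 'b']

M[B, 'b'] = B → A A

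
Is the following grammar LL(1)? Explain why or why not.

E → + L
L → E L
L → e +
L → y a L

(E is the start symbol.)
Yes, the grammar is LL(1).

A grammar is LL(1) if for each non-terminal N with multiple productions, the predict sets of those productions are pairwise disjoint, where PREDICT(N → α) = (FIRST(α) \ {ε}) ∪ (FOLLOW(N) if α ⇒* ε).

Relevant sets:
  FIRST(E) = { '+' }

For L:
  PREDICT(L → E L) = { '+' }
  PREDICT(L → e '+') = { 'e' }
  PREDICT(L → y a L) = { 'y' }
E has a single production, so nothing to check there.

All predict sets are disjoint. The grammar IS LL(1).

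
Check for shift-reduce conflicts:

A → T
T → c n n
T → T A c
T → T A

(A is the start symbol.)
A shift-reduce conflict occurs when an LR(0) state has both:
  - a complete (reduce) item [A → α .] (dot at the end), and
  - a shift item [B → β . c γ] (dot before a terminal).

Augment with A' → A and build the canonical LR(0) collection (I0 = CLOSURE({[A' → . A]}), then GOTO on every symbol after a dot until no new states appear). It has 8 states:
  I0: { [A → . T], [A' → . A], [T → . T A c], [T → . T A], [T → . c n n] }  — shift
  I1: { [A' → A .] }  — accept
  I2: { [A → . T], [A → T .], [T → . T A c], [T → . T A], [T → . c n n], [T → T . A c], [T → T . A] }  — shift, reduce
  I3: { [T → c . n n] }  — shift
  I4: { [T → c n . n] }  — shift
  I5: { [T → c n n .] }  — reduce
  I6: { [T → T A . c], [T → T A .] }  — shift, reduce
  I7: { [T → T A c .] }  — reduce

I2 contains reduce item [A → T .] and shift item [T → . c n n] — shift-reduce conflict.
I6 contains reduce item [T → T A .] and shift item [T → T A . c] — shift-reduce conflict.

Answer: Yes — I2: [A → T .] vs [T → . c n n]; I6: [T → T A .] vs [T → T A . c]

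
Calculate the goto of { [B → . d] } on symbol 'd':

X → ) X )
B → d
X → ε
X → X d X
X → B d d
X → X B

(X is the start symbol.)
GOTO(I, 'd') = CLOSURE({ [A → αX.β] : [A → α.Xβ] ∈ I, X = 'd' })

Items with dot before 'd', with the dot advanced:
  [B → . d] → [B → d .]
Closure adds nothing (no advanced item has the dot before a non-terminal).

GOTO = { [B → d .] }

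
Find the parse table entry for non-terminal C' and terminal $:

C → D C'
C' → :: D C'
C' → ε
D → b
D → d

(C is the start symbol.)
C' → ε

To find M[C', $], we find productions for C' where $ is in the predict set (PREDICT(N → α) = (FIRST(α) \ {ε}) ∪ (FOLLOW(N) if α ⇒* ε)).

Relevant sets:
  FOLLOW(C') = { $ }

C' → :: D C': PREDICT = { '::' }
C' → ε: PREDICT = { $ }
  $ is in predict set, so this production goes in M[C', $]

M[C', $] = C' → ε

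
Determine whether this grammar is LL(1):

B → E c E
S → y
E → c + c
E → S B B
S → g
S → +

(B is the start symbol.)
Yes, the grammar is LL(1).

A grammar is LL(1) if for each non-terminal N with multiple productions, the predict sets of those productions are pairwise disjoint, where PREDICT(N → α) = (FIRST(α) \ {ε}) ∪ (FOLLOW(N) if α ⇒* ε).

Relevant sets:
  FIRST(S) = { '+', 'g', 'y' }

For S:
  PREDICT(S → y) = { 'y' }
  PREDICT(S → g) = { 'g' }
  PREDICT(S → '+') = { '+' }
For E:
  PREDICT(E → c '+' c) = { 'c' }
  PREDICT(E → S B B) = { '+', 'g', 'y' }
B has a single production, so nothing to check there.

All predict sets are disjoint. The grammar IS LL(1).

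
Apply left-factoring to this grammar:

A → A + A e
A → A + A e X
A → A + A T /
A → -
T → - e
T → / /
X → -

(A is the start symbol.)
A → A + A A'
A' → e A''
A'' → ε
A'' → X
A' → T /
A → -
T → - e
T → / /
X → -

Left-factoring transforms A → αβ₁ | αβ₂ into A → αA' and A' → β₁ | β₂
(α is the longest common prefix among the alternatives). Repeat until
no nonterminal has two alternatives with a common prefix.

Round 1: A has alternatives sharing prefix 'A + A'. Introduce A': A → A + A A'
  Add: A' → e
  Add: A' → e X
  Add: A' → T /

Round 2: A' has alternatives sharing prefix 'e'. Introduce A'': A' → e A''
  Add: A'' → ε
  Add: A'' → X

No remaining common prefixes — done.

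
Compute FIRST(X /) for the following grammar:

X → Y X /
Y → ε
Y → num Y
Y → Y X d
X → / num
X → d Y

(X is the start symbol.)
{ '/', 'd', 'num' }

FIRST sets of the non-terminals involved (from the grammar, by fixed-point iteration):
  FIRST(X) = { '/', 'd', 'num' }

To compute FIRST(X /), process the symbols left to right:
Symbol X is a non-terminal. Add FIRST(X) \ {ε} = { '/', 'd', 'num' }
X is not nullable (ε ∉ FIRST(X)), so stop here.
FIRST(X /) = { '/', 'd', 'num' }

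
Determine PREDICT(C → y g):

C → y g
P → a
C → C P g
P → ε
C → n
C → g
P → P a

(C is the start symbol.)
PREDICT(C → y g) = (FIRST(RHS) \ {ε}) ∪ (FOLLOW(C) if ε ∈ FIRST(RHS), i.e. RHS ⇒* ε)
FIRST(y g) = { 'y' }
ε ∉ FIRST(y g), so FOLLOW(C) is not added.
PREDICT(C → y g) = { 'y' }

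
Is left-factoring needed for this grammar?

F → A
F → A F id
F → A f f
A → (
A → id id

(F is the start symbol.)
Left-factoring is needed when two productions for the same non-terminal
share a common prefix on the right-hand side.

Productions for F:
  F → A
  F → A F id
  F → A f f
Productions for A:
  A → (
  A → id id

Found common prefix 'A' in productions for F

Answer: Yes, F has productions with common prefix 'A'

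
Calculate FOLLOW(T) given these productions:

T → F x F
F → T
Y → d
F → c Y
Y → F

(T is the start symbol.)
T is the start symbol, so $ ∈ FOLLOW(T).
In F → T: T is at the end, add FOLLOW(F)

The FOLLOW sets referred to above (computed the same way, to a fixed point):
  FOLLOW(F) = { $, 'x' }

Taking the union: FOLLOW(T) = { $, 'x' }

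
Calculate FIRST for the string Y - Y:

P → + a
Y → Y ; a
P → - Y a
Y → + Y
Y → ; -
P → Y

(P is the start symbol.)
{ '+', ';' }

FIRST sets of the non-terminals involved (from the grammar, by fixed-point iteration):
  FIRST(Y) = { '+', ';' }

To compute FIRST(Y - Y), process the symbols left to right:
Symbol Y is a non-terminal. Add FIRST(Y) \ {ε} = { '+', ';' }
Y is not nullable (ε ∉ FIRST(Y)), so stop here.
FIRST(Y - Y) = { '+', ';' }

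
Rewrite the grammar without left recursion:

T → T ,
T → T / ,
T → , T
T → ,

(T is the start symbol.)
T is directly left-recursive. The standard transformation for
  A → A α₁ | ... | A α_m | β₁ | ... | β_n
is
  A  → β₁ A' | ... | β_n A'
  A' → α₁ A' | ... | α_m A' | ε

T → , T becomes T → , T T'
T → , becomes T → , T'
T → T , becomes T' → , T'
T → T / , becomes T' → / , T'
Add T' → ε

Resulting grammar:
T → , T T'
T → , T'
T' → , T'
T' → / , T'
T' → ε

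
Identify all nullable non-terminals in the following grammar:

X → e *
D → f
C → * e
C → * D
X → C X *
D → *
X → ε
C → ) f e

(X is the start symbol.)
{ 'X' }

ε-productions: X → ε
So X is immediately nullable.
No further non-terminal can be added: every production for the remaining non-terminals contains a terminal or a non-nullable non-terminal.
Nullable = { 'X' }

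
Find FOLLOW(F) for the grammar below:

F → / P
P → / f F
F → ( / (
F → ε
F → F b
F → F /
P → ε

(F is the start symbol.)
{ $, '/', 'b' }

F is the start symbol, so $ ∈ FOLLOW(F).
In P → / f F: F is at the end, add FOLLOW(P)
In F → F b: F is followed by b, add FIRST(b) \ {ε} = { 'b' }
In F → F /: F is followed by '/', add FIRST('/') \ {ε} = { '/' }

The FOLLOW sets referred to above (computed the same way, to a fixed point):
  FOLLOW(P) = { $, '/', 'b' }

Taking the union: FOLLOW(F) = { $, '/', 'b' }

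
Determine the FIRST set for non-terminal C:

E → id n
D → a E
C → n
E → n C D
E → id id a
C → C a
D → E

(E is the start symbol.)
{ 'n' }

From C → n:
  - n is a terminal: add 'n' and stop
From C → C a:
  - C is the symbol being defined: contributes nothing new
    C is not nullable, so stop

Collecting: FIRST(C) = { 'n' }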